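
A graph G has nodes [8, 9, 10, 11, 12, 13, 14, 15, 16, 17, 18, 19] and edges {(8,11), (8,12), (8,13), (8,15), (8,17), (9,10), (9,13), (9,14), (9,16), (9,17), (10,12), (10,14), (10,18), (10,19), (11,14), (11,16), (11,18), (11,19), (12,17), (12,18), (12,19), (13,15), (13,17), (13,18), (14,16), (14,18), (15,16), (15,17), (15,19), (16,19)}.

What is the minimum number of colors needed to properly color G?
χ(G) = 4

Clique number ω(G) = 4 (lower bound: χ ≥ ω).
The clique on [8, 13, 15, 17] has size 4, forcing χ ≥ 4, and the coloring below uses 4 colors, so χ(G) = 4.
A valid 4-coloring: color 1: [9, 11, 12, 15]; color 2: [8, 16, 18]; color 3: [13, 14, 19]; color 4: [10, 17].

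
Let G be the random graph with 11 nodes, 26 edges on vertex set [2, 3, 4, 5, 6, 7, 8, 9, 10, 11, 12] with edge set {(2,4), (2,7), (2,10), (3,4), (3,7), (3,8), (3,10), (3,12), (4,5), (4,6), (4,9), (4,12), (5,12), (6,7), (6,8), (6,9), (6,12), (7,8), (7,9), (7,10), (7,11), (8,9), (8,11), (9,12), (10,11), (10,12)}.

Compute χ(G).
χ(G) = 4

Clique number ω(G) = 4 (lower bound: χ ≥ ω).
The clique on [4, 6, 9, 12] has size 4, forcing χ ≥ 4, and the coloring below uses 4 colors, so χ(G) = 4.
A valid 4-coloring: color 1: [7, 12]; color 2: [2, 3, 5, 6, 11]; color 3: [4, 8, 10]; color 4: [9].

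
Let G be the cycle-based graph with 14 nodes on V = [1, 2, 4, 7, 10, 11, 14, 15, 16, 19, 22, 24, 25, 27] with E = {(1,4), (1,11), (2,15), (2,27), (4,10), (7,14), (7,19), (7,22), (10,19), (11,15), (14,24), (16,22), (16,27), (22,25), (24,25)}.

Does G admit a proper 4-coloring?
A valid 4-coloring: color 1: [1, 7, 10, 15, 24, 27]; color 2: [2, 4, 11, 14, 19, 22]; color 3: [16, 25].
(χ(G) = 3 ≤ 4.)

Yes, G is 4-colorable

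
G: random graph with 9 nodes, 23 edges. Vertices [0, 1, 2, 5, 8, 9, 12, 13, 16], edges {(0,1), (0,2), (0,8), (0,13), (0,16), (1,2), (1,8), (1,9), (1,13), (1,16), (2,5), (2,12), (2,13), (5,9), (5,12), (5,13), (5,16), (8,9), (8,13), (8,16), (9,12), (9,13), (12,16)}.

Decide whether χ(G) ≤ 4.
Suppose a proper 4-coloring c exists. The clique [0, 1, 2, 13] takes 4 distinct colors; by symmetry let c(0) = 1, c(1) = 2, c(2) = 3, c(13) = 4.
- Vertex 8: neighbors [0, 1, 13] already have colors [1, 2, 4] ⇒ c(8) = 3.
- Vertex 9: neighbors [1, 8, 13] already have colors [2, 3, 4] ⇒ c(9) = 1.
- Vertex 5: neighbors [9, 2, 13] already have colors [1, 3, 4] ⇒ c(5) = 2.
- Vertex 12: neighbors [9, 5, 2] already have colors [1, 2, 3] ⇒ c(12) = 4.
- Vertex 16: neighbors [0, 1, 8, 12] already have colors [1, 2, 3, 4] — all 4 colors blocked. Contradiction.
The forced assignments end in a contradiction, so G has no proper 4-coloring (χ ≥ 5).

No, G is not 4-colorable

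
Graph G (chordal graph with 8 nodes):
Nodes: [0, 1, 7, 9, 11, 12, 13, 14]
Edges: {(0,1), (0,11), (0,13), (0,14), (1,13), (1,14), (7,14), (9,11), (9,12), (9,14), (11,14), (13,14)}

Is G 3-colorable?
The clique on vertices [0, 1, 13, 14] has size 4 > 3, so it alone needs 4 colors.

No, G is not 3-colorable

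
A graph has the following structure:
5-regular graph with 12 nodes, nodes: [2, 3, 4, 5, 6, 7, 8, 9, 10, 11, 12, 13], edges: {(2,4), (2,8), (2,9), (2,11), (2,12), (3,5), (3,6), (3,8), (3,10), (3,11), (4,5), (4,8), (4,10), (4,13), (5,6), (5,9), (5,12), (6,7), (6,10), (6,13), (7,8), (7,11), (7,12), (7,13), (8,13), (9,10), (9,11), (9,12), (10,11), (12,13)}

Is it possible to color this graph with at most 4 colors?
Yes, G is 4-colorable

A valid 4-coloring: color 1: [6, 8, 11, 12]; color 2: [3, 4, 7, 9]; color 3: [2, 5, 10, 13].
(χ(G) = 3 ≤ 4.)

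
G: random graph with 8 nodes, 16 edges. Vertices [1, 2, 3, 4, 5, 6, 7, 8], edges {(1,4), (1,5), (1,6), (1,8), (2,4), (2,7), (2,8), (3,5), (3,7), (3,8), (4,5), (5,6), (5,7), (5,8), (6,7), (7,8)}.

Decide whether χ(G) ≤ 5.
A valid 5-coloring: color 1: [2, 5]; color 2: [1, 7]; color 3: [4, 6, 8]; color 4: [3].
(χ(G) = 4 ≤ 5.)

Yes, G is 5-colorable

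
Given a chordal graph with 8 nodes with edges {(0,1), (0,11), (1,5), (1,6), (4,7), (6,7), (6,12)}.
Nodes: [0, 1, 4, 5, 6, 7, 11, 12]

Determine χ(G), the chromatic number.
Clique number ω(G) = 2 (lower bound: χ ≥ ω).
The graph is bipartite (no odd cycle), so 2 colors suffice: χ(G) = 2.
A valid 2-coloring: color 1: [1, 7, 11, 12]; color 2: [0, 4, 5, 6].

χ(G) = 2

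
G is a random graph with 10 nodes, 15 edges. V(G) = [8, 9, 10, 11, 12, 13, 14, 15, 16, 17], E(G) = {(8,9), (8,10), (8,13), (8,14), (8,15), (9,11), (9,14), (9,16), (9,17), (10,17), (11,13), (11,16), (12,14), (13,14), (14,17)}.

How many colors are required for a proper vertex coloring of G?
Clique number ω(G) = 3 (lower bound: χ ≥ ω).
The clique on [8, 9, 14] has size 3, forcing χ ≥ 3, and the coloring below uses 3 colors, so χ(G) = 3.
A valid 3-coloring: color 1: [9, 10, 12, 13, 15]; color 2: [14, 16]; color 3: [8, 11, 17].

χ(G) = 3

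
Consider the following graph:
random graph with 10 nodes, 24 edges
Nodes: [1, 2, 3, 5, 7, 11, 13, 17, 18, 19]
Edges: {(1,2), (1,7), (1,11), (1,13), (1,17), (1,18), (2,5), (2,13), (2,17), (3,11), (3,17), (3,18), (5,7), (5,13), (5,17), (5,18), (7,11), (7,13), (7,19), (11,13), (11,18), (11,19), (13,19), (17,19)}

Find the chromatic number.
Clique number ω(G) = 4 (lower bound: χ ≥ ω).
The clique on [7, 11, 13, 19] has size 4, forcing χ ≥ 4, and the coloring below uses 4 colors, so χ(G) = 4.
A valid 4-coloring: color 1: [13, 17, 18]; color 2: [1, 3, 5, 19]; color 3: [2, 11]; color 4: [7].

χ(G) = 4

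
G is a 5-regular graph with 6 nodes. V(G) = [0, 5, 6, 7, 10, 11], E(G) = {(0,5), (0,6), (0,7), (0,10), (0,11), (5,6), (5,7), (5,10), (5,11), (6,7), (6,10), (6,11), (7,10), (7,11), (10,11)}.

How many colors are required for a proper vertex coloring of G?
χ(G) = 6

Clique number ω(G) = 6 (lower bound: χ ≥ ω).
The clique on [0, 5, 6, 7, 10, 11] has size 6, forcing χ ≥ 6, and the coloring below uses 6 colors, so χ(G) = 6.
A valid 6-coloring: color 1: [11]; color 2: [0]; color 3: [7]; color 4: [6]; color 5: [5]; color 6: [10].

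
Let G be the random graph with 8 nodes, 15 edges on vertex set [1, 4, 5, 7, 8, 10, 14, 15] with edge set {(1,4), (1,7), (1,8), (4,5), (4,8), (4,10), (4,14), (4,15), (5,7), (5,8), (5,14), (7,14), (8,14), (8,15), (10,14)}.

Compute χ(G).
Clique number ω(G) = 4 (lower bound: χ ≥ ω).
The clique on [4, 5, 8, 14] has size 4, forcing χ ≥ 4, and the coloring below uses 4 colors, so χ(G) = 4.
A valid 4-coloring: color 1: [4, 7]; color 2: [1, 14, 15]; color 3: [8, 10]; color 4: [5].

χ(G) = 4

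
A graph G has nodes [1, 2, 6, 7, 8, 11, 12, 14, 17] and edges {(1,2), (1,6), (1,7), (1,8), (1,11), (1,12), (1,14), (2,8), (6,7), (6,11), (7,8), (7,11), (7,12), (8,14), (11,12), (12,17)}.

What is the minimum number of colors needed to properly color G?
χ(G) = 4

Clique number ω(G) = 4 (lower bound: χ ≥ ω).
The clique on [1, 7, 11, 12] has size 4, forcing χ ≥ 4, and the coloring below uses 4 colors, so χ(G) = 4.
A valid 4-coloring: color 1: [1, 17]; color 2: [2, 7, 14]; color 3: [6, 8, 12]; color 4: [11].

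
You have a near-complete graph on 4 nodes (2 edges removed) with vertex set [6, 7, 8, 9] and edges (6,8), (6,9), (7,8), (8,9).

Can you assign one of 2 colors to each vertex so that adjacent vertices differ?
No, G is not 2-colorable

The clique on vertices [6, 8, 9] has size 3 > 2, so it alone needs 3 colors.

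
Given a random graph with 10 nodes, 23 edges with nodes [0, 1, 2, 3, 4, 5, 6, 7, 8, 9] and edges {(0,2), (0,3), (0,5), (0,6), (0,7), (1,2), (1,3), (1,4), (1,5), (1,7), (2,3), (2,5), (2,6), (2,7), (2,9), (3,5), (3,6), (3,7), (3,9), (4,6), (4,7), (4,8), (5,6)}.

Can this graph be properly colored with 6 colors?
A valid 6-coloring: color 1: [2, 4]; color 2: [3, 8]; color 3: [6, 7, 9]; color 4: [0, 1]; color 5: [5].
(χ(G) = 5 ≤ 6.)

Yes, G is 6-colorable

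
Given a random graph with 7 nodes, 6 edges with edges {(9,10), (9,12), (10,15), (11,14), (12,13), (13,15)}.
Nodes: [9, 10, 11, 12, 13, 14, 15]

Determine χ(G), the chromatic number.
Clique number ω(G) = 2 (lower bound: χ ≥ ω).
Odd cycle [9, 12, 13, 15, 10] needs 3 colors (χ ≥ 3).
The coloring below uses 3 colors, so χ(G) = 3.
A valid 3-coloring: color 1: [9, 11, 15]; color 2: [10, 12, 14]; color 3: [13].

χ(G) = 3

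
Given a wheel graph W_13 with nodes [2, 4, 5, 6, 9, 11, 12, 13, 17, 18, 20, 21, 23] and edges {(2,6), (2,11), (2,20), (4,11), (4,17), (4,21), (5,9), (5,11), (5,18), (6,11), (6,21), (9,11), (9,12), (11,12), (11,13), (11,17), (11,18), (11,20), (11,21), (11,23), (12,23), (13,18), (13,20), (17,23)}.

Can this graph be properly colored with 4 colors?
A valid 4-coloring: color 1: [11]; color 2: [4, 6, 9, 18, 20, 23]; color 3: [2, 5, 12, 13, 17, 21].
(χ(G) = 3 ≤ 4.)

Yes, G is 4-colorable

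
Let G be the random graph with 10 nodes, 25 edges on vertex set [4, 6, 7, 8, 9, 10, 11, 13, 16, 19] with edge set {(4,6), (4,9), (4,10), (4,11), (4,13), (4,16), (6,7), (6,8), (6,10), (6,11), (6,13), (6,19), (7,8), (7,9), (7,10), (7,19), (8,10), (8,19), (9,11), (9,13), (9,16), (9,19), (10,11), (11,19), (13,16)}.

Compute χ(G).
Clique number ω(G) = 4 (lower bound: χ ≥ ω).
The clique on [4, 9, 13, 16] has size 4, forcing χ ≥ 4, and the coloring below uses 4 colors, so χ(G) = 4.
A valid 4-coloring: color 1: [6, 9]; color 2: [4, 8]; color 3: [7, 11, 16]; color 4: [10, 13, 19].

χ(G) = 4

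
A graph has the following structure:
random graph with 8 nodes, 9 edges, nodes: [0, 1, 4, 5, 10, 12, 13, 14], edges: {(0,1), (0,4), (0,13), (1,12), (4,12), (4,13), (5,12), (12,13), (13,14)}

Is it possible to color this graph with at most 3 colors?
Yes, G is 3-colorable

A valid 3-coloring: color 1: [0, 10, 12, 14]; color 2: [1, 5, 13]; color 3: [4].
(χ(G) = 3 ≤ 3.)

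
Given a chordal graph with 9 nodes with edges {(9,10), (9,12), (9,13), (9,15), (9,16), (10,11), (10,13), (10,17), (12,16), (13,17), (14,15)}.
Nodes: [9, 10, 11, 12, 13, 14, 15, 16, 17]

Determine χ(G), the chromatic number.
χ(G) = 3

Clique number ω(G) = 3 (lower bound: χ ≥ ω).
The clique on [9, 12, 16] has size 3, forcing χ ≥ 3, and the coloring below uses 3 colors, so χ(G) = 3.
A valid 3-coloring: color 1: [9, 11, 14, 17]; color 2: [10, 12, 15]; color 3: [13, 16].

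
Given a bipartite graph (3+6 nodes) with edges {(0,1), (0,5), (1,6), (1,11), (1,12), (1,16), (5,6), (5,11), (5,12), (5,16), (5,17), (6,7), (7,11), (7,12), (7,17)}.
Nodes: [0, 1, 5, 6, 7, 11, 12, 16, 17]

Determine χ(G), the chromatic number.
Clique number ω(G) = 2 (lower bound: χ ≥ ω).
The graph is bipartite (no odd cycle), so 2 colors suffice: χ(G) = 2.
A valid 2-coloring: color 1: [1, 5, 7]; color 2: [0, 6, 11, 12, 16, 17].

χ(G) = 2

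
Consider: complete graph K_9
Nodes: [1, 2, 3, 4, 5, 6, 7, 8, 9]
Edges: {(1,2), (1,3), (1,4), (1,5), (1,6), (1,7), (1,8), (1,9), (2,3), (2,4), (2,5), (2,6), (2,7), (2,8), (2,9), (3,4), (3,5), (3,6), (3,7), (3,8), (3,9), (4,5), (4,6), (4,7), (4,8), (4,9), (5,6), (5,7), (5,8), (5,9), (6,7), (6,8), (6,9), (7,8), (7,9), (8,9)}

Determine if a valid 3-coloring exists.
No, G is not 3-colorable

The clique on vertices [1, 2, 3, 4, 5, 6, 7, 8, 9] has size 9 > 3, so it alone needs 9 colors.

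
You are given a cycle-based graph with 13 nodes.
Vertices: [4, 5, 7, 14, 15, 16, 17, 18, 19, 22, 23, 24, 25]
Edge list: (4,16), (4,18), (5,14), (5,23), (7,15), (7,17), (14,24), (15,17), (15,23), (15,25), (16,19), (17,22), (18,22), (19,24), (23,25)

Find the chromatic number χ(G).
Clique number ω(G) = 3 (lower bound: χ ≥ ω).
The clique on [7, 15, 17] has size 3, forcing χ ≥ 3, and the coloring below uses 3 colors, so χ(G) = 3.
A valid 3-coloring: color 1: [4, 5, 15, 19, 22]; color 2: [16, 17, 18, 23, 24]; color 3: [7, 14, 25].

χ(G) = 3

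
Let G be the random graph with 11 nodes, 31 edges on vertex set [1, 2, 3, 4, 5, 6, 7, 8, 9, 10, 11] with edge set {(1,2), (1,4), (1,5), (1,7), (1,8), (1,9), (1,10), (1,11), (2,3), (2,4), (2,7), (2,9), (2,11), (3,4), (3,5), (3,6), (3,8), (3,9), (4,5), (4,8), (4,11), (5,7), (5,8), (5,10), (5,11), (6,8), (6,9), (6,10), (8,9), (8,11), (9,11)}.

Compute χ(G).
χ(G) = 5

Clique number ω(G) = 5 (lower bound: χ ≥ ω).
The clique on [1, 4, 5, 8, 11] has size 5, forcing χ ≥ 5, and the coloring below uses 5 colors, so χ(G) = 5.
A valid 5-coloring: color 1: [1, 3]; color 2: [5, 9]; color 3: [2, 8, 10]; color 4: [4, 6, 7]; color 5: [11].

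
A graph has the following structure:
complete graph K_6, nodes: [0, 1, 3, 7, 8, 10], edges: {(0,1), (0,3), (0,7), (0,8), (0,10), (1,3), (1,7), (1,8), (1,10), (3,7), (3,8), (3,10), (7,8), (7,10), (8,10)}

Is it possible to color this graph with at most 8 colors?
A valid 8-coloring: color 1: [10]; color 2: [0]; color 3: [7]; color 4: [8]; color 5: [1]; color 6: [3].
(χ(G) = 6 ≤ 8.)

Yes, G is 8-colorable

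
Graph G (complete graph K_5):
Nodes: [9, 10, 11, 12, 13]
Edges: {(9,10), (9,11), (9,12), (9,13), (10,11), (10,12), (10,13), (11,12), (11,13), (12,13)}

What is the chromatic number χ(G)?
Clique number ω(G) = 5 (lower bound: χ ≥ ω).
The clique on [9, 10, 11, 12, 13] has size 5, forcing χ ≥ 5, and the coloring below uses 5 colors, so χ(G) = 5.
A valid 5-coloring: color 1: [9]; color 2: [13]; color 3: [12]; color 4: [10]; color 5: [11].

χ(G) = 5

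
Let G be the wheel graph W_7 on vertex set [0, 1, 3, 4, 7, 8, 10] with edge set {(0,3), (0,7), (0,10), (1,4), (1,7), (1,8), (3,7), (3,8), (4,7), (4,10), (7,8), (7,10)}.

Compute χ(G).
Clique number ω(G) = 3 (lower bound: χ ≥ ω).
The clique on [0, 7, 10] has size 3, forcing χ ≥ 3, and the coloring below uses 3 colors, so χ(G) = 3.
A valid 3-coloring: color 1: [7]; color 2: [1, 3, 10]; color 3: [0, 4, 8].

χ(G) = 3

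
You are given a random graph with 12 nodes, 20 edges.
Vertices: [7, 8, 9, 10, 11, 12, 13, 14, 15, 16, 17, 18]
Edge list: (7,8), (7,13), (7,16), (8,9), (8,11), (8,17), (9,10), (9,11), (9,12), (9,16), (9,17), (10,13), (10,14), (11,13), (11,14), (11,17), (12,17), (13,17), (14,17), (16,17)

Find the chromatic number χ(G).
Clique number ω(G) = 4 (lower bound: χ ≥ ω).
The clique on [8, 9, 11, 17] has size 4, forcing χ ≥ 4, and the coloring below uses 4 colors, so χ(G) = 4.
A valid 4-coloring: color 1: [7, 10, 15, 17, 18]; color 2: [9, 13, 14]; color 3: [11, 12, 16]; color 4: [8].

χ(G) = 4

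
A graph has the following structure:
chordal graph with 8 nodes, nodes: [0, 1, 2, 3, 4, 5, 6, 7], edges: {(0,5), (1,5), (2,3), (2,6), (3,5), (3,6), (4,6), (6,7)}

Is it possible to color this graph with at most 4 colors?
A valid 4-coloring: color 1: [5, 6]; color 2: [0, 1, 3, 4, 7]; color 3: [2].
(χ(G) = 3 ≤ 4.)

Yes, G is 4-colorable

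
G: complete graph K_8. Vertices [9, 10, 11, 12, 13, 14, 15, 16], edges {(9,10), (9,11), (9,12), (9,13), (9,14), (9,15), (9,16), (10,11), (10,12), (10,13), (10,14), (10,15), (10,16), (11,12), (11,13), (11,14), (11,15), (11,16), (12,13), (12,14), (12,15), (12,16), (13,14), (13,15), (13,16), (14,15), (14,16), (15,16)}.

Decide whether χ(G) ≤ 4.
No, G is not 4-colorable

The clique on vertices [9, 10, 11, 12, 13, 14, 15, 16] has size 8 > 4, so it alone needs 8 colors.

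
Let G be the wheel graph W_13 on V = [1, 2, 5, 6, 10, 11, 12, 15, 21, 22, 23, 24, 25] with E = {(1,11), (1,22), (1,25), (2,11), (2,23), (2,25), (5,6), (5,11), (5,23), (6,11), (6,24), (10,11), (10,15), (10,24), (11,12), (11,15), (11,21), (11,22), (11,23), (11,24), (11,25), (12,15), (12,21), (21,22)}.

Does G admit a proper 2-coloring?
The clique on vertices [1, 11, 25] has size 3 > 2, so it alone needs 3 colors.

No, G is not 2-colorable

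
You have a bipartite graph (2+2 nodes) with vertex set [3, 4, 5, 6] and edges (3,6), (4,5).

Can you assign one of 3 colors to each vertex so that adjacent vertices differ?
Yes, G is 3-colorable

A valid 3-coloring: color 1: [3, 5]; color 2: [4, 6].
(χ(G) = 2 ≤ 3.)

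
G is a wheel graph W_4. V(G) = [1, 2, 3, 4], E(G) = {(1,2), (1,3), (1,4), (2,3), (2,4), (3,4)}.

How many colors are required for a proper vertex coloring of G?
Clique number ω(G) = 4 (lower bound: χ ≥ ω).
The clique on [1, 2, 3, 4] has size 4, forcing χ ≥ 4, and the coloring below uses 4 colors, so χ(G) = 4.
A valid 4-coloring: color 1: [1]; color 2: [3]; color 3: [4]; color 4: [2].

χ(G) = 4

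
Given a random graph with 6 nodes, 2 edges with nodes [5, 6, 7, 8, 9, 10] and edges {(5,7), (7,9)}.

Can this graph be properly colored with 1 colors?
Edge (7,9) forces its endpoints to differ, so 1 color is not enough.

No, G is not 1-colorable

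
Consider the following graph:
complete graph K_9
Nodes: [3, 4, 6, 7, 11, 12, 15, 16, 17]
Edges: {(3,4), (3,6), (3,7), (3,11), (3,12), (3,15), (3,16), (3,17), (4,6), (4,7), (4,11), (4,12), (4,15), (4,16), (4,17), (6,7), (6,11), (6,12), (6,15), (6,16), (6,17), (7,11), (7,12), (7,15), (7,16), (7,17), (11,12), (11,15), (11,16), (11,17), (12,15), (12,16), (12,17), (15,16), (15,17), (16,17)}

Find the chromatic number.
Clique number ω(G) = 9 (lower bound: χ ≥ ω).
The clique on [3, 4, 6, 7, 11, 12, 15, 16, 17] has size 9, forcing χ ≥ 9, and the coloring below uses 9 colors, so χ(G) = 9.
A valid 9-coloring: color 1: [12]; color 2: [4]; color 3: [16]; color 4: [3]; color 5: [15]; color 6: [7]; color 7: [17]; color 8: [6]; color 9: [11].

χ(G) = 9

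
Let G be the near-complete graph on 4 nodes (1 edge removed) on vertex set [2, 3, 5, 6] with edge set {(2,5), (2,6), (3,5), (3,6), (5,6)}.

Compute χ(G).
χ(G) = 3

Clique number ω(G) = 3 (lower bound: χ ≥ ω).
The clique on [2, 5, 6] has size 3, forcing χ ≥ 3, and the coloring below uses 3 colors, so χ(G) = 3.
A valid 3-coloring: color 1: [6]; color 2: [5]; color 3: [2, 3].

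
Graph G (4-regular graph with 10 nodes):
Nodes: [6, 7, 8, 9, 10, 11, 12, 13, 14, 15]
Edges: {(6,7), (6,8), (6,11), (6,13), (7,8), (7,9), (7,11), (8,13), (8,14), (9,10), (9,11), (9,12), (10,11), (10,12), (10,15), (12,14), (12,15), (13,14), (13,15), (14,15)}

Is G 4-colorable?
Yes, G is 4-colorable

A valid 4-coloring: color 1: [6, 10, 14]; color 2: [11, 12, 13]; color 3: [8, 9, 15]; color 4: [7].
(χ(G) = 4 ≤ 4.)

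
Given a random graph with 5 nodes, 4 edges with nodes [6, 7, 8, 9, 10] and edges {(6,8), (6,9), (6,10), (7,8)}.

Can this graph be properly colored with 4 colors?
Yes, G is 4-colorable

A valid 4-coloring: color 1: [6, 7]; color 2: [8, 9, 10].
(χ(G) = 2 ≤ 4.)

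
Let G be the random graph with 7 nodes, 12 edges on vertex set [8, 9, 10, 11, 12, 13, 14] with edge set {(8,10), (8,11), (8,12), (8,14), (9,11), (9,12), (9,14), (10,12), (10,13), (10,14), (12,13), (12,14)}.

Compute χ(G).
χ(G) = 4

Clique number ω(G) = 4 (lower bound: χ ≥ ω).
The clique on [8, 10, 12, 14] has size 4, forcing χ ≥ 4, and the coloring below uses 4 colors, so χ(G) = 4.
A valid 4-coloring: color 1: [11, 12]; color 2: [13, 14]; color 3: [8, 9]; color 4: [10].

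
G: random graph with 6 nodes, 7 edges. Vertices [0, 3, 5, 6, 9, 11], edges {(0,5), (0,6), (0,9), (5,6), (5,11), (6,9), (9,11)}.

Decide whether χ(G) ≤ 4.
A valid 4-coloring: color 1: [0, 3, 11]; color 2: [5, 9]; color 3: [6].
(χ(G) = 3 ≤ 4.)

Yes, G is 4-colorable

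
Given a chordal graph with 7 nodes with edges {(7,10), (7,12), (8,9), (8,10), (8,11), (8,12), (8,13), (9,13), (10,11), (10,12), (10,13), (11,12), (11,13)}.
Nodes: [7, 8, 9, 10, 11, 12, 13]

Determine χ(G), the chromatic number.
χ(G) = 4

Clique number ω(G) = 4 (lower bound: χ ≥ ω).
The clique on [8, 10, 11, 12] has size 4, forcing χ ≥ 4, and the coloring below uses 4 colors, so χ(G) = 4.
A valid 4-coloring: color 1: [9, 10]; color 2: [7, 8]; color 3: [11]; color 4: [12, 13].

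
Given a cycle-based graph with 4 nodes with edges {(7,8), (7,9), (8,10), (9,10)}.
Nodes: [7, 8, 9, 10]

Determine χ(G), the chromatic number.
χ(G) = 2

Clique number ω(G) = 2 (lower bound: χ ≥ ω).
The graph is bipartite (no odd cycle), so 2 colors suffice: χ(G) = 2.
A valid 2-coloring: color 1: [7, 10]; color 2: [8, 9].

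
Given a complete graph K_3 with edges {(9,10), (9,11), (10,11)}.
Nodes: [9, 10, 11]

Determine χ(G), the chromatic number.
χ(G) = 3

Clique number ω(G) = 3 (lower bound: χ ≥ ω).
The clique on [9, 10, 11] has size 3, forcing χ ≥ 3, and the coloring below uses 3 colors, so χ(G) = 3.
A valid 3-coloring: color 1: [11]; color 2: [10]; color 3: [9].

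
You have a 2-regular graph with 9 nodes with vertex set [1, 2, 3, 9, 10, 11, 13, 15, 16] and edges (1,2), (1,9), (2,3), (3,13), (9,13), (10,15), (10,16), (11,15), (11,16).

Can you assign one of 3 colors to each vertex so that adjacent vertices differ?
A valid 3-coloring: color 1: [2, 9, 10, 11]; color 2: [1, 13, 15, 16]; color 3: [3].
(χ(G) = 3 ≤ 3.)

Yes, G is 3-colorable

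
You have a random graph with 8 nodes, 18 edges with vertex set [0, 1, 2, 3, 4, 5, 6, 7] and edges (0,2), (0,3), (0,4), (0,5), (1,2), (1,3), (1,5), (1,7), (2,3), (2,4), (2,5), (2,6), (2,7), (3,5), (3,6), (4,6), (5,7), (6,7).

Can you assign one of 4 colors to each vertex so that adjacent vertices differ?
A valid 4-coloring: color 1: [2]; color 2: [5, 6]; color 3: [3, 4, 7]; color 4: [0, 1].
(χ(G) = 4 ≤ 4.)

Yes, G is 4-colorable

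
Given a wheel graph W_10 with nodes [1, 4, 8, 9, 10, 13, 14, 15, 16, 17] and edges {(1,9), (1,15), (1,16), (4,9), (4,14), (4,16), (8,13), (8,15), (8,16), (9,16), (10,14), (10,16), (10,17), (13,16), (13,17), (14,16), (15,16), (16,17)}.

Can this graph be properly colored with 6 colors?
A valid 6-coloring: color 1: [16]; color 2: [1, 4, 10, 13]; color 3: [8, 9, 14, 17]; color 4: [15].
(χ(G) = 4 ≤ 6.)

Yes, G is 6-colorable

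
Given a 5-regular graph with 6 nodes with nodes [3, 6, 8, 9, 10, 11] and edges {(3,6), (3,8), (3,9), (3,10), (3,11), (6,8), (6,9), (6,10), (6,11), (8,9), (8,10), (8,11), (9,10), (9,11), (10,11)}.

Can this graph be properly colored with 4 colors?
The clique on vertices [3, 6, 8, 9, 10, 11] has size 6 > 4, so it alone needs 6 colors.

No, G is not 4-colorable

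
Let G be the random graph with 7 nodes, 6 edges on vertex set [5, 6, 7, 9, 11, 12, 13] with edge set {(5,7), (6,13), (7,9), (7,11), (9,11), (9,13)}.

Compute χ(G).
Clique number ω(G) = 3 (lower bound: χ ≥ ω).
The clique on [7, 9, 11] has size 3, forcing χ ≥ 3, and the coloring below uses 3 colors, so χ(G) = 3.
A valid 3-coloring: color 1: [7, 12, 13]; color 2: [5, 6, 9]; color 3: [11].

χ(G) = 3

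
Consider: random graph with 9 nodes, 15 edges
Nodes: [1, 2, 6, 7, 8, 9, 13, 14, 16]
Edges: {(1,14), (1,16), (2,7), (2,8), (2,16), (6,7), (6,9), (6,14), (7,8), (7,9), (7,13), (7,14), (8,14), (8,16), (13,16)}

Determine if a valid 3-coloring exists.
A valid 3-coloring: color 1: [7, 16]; color 2: [1, 6, 8, 13]; color 3: [2, 9, 14].
(χ(G) = 3 ≤ 3.)

Yes, G is 3-colorable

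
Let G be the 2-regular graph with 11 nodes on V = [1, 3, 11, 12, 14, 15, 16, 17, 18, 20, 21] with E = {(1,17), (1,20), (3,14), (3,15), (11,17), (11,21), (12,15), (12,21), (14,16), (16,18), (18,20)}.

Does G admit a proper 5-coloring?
A valid 5-coloring: color 1: [3, 12, 16, 17, 20]; color 2: [1, 11, 14, 15, 18]; color 3: [21].
(χ(G) = 3 ≤ 5.)

Yes, G is 5-colorable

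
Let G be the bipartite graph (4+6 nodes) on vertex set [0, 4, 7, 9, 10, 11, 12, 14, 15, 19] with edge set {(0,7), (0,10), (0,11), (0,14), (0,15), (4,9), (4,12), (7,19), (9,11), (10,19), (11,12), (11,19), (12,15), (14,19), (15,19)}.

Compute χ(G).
χ(G) = 2

Clique number ω(G) = 2 (lower bound: χ ≥ ω).
The graph is bipartite (no odd cycle), so 2 colors suffice: χ(G) = 2.
A valid 2-coloring: color 1: [0, 9, 12, 19]; color 2: [4, 7, 10, 11, 14, 15].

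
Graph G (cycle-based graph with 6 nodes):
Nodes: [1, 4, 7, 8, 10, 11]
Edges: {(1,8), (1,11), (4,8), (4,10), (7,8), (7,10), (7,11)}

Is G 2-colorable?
A valid 2-coloring: color 1: [1, 4, 7]; color 2: [8, 10, 11].
(χ(G) = 2 ≤ 2.)

Yes, G is 2-colorable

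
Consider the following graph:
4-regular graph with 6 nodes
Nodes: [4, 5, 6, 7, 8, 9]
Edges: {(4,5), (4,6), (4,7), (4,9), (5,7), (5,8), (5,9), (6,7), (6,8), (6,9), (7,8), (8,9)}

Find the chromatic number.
χ(G) = 3

Clique number ω(G) = 3 (lower bound: χ ≥ ω).
The clique on [5, 8, 9] has size 3, forcing χ ≥ 3, and the coloring below uses 3 colors, so χ(G) = 3.
A valid 3-coloring: color 1: [7, 9]; color 2: [4, 8]; color 3: [5, 6].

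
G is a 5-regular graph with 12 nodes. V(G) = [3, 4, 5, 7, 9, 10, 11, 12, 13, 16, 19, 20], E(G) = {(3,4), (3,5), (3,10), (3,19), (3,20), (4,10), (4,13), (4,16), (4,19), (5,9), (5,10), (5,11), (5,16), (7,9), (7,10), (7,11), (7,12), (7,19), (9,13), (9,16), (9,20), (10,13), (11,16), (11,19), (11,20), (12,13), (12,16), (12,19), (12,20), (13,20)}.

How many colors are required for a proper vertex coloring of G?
Clique number ω(G) = 3 (lower bound: χ ≥ ω).
Suppose a proper 3-coloring c exists. The clique [3, 4, 10] takes 3 distinct colors; by symmetry let c(3) = 1, c(4) = 2, c(10) = 3.
- Vertex 5: neighbors [3, 10] already have colors [1, 3] ⇒ c(5) = 2.
- Vertex 13: neighbors [4, 10] already have colors [2, 3] ⇒ c(13) = 1.
- Vertex 9: neighbors [13, 5] already have colors [1, 2] ⇒ c(9) = 3.
- Vertex 19: neighbors [3, 4] already have colors [1, 2] ⇒ c(19) = 3.
- Vertex 11: neighbors [5, 19] already have colors [2, 3] ⇒ c(11) = 1.
- Vertex 16: neighbors [11, 4, 9] already have colors [1, 2, 3] — all 3 colors blocked. Contradiction.
The forced assignments end in a contradiction, so G has no proper 3-coloring (χ ≥ 4).
The coloring below uses 4 colors, so χ(G) = 4.
A valid 4-coloring: color 1: [3, 9, 11, 12]; color 2: [5, 13, 19]; color 3: [4, 7, 20]; color 4: [10, 16].

χ(G) = 4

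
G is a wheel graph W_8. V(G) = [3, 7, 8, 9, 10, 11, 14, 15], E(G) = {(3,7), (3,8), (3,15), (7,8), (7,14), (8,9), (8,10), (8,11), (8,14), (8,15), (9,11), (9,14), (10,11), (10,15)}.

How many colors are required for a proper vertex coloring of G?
Clique number ω(G) = 3 (lower bound: χ ≥ ω).
Odd cycle [10, 15, 3, 7, 14, 9, 11] needs 3 colors (χ ≥ 3).
Vertex 8 is adjacent to every vertex of [3, 7, 9, 10, 11, 14, 15], which already need 3 colors among themselves, so 8 needs a new color (χ ≥ 4).
The coloring below uses 4 colors, so χ(G) = 4.
A valid 4-coloring: color 1: [8]; color 2: [3, 9, 10]; color 3: [7, 11, 15]; color 4: [14].

χ(G) = 4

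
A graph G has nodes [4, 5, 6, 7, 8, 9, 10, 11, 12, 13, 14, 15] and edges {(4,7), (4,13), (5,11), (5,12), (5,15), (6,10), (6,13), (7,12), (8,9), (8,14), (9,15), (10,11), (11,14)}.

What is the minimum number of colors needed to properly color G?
χ(G) = 2

Clique number ω(G) = 2 (lower bound: χ ≥ ω).
The graph is bipartite (no odd cycle), so 2 colors suffice: χ(G) = 2.
A valid 2-coloring: color 1: [5, 7, 9, 10, 13, 14]; color 2: [4, 6, 8, 11, 12, 15].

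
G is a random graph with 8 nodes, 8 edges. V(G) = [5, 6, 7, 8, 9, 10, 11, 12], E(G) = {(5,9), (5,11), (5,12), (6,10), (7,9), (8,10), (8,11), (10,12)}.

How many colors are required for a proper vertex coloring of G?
Clique number ω(G) = 2 (lower bound: χ ≥ ω).
Odd cycle [12, 5, 11, 8, 10] needs 3 colors (χ ≥ 3).
The coloring below uses 3 colors, so χ(G) = 3.
A valid 3-coloring: color 1: [5, 7, 10]; color 2: [6, 8, 9, 12]; color 3: [11].

χ(G) = 3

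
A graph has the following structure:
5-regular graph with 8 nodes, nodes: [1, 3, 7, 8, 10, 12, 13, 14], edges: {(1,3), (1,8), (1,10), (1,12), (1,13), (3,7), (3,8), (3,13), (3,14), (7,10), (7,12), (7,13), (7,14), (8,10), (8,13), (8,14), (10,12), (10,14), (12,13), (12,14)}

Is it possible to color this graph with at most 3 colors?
No, G is not 3-colorable

The clique on vertices [1, 3, 8, 13] has size 4 > 3, so it alone needs 4 colors.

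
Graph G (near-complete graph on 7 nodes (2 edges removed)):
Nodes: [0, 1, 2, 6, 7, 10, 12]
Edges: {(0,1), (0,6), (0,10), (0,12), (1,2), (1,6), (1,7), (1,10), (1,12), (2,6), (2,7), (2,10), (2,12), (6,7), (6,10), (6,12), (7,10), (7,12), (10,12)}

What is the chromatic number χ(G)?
χ(G) = 6

Clique number ω(G) = 6 (lower bound: χ ≥ ω).
The clique on [1, 2, 6, 7, 10, 12] has size 6, forcing χ ≥ 6, and the coloring below uses 6 colors, so χ(G) = 6.
A valid 6-coloring: color 1: [10]; color 2: [12]; color 3: [6]; color 4: [1]; color 5: [0, 7]; color 6: [2].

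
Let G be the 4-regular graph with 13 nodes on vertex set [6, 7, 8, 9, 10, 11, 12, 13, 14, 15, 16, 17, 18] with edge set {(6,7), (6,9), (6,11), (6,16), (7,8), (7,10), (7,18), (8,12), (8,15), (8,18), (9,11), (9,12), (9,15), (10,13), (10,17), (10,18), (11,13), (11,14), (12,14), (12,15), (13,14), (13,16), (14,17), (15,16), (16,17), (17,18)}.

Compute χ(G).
Clique number ω(G) = 3 (lower bound: χ ≥ ω).
The clique on [6, 9, 11] has size 3, forcing χ ≥ 3, and the coloring below uses 3 colors, so χ(G) = 3.
A valid 3-coloring: color 1: [8, 9, 10, 14, 16]; color 2: [6, 13, 15, 18]; color 3: [7, 11, 12, 17].

χ(G) = 3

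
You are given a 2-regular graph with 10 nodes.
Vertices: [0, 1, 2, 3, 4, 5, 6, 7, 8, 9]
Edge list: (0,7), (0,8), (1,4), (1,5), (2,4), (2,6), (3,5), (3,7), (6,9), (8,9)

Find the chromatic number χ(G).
Clique number ω(G) = 2 (lower bound: χ ≥ ω).
The graph is bipartite (no odd cycle), so 2 colors suffice: χ(G) = 2.
A valid 2-coloring: color 1: [0, 1, 2, 3, 9]; color 2: [4, 5, 6, 7, 8].

χ(G) = 2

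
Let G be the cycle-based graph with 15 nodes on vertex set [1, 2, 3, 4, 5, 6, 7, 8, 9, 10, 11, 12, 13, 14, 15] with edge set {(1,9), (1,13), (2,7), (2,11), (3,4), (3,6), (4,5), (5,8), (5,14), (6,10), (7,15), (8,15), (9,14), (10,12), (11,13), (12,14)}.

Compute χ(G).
χ(G) = 3

Clique number ω(G) = 2 (lower bound: χ ≥ ω).
Odd cycle [4, 3, 6, 10, 12, 14, 5] needs 3 colors (χ ≥ 3).
The coloring below uses 3 colors, so χ(G) = 3.
A valid 3-coloring: color 1: [2, 3, 5, 9, 10, 13, 15]; color 2: [1, 4, 6, 7, 8, 11, 14]; color 3: [12].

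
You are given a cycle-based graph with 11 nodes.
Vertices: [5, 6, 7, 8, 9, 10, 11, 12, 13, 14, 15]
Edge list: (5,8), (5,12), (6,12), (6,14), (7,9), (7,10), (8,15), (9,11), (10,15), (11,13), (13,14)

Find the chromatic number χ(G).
χ(G) = 3

Clique number ω(G) = 2 (lower bound: χ ≥ ω).
Odd cycle [8, 15, 10, 7, 9, 11, 13, 14, 6, 12, 5] needs 3 colors (χ ≥ 3).
The coloring below uses 3 colors, so χ(G) = 3.
A valid 3-coloring: color 1: [8, 9, 10, 12, 13]; color 2: [5, 7, 11, 14, 15]; color 3: [6].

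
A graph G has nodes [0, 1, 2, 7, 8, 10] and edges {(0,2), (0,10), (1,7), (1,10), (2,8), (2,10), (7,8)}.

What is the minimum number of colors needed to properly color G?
Clique number ω(G) = 3 (lower bound: χ ≥ ω).
The clique on [0, 2, 10] has size 3, forcing χ ≥ 3, and the coloring below uses 3 colors, so χ(G) = 3.
A valid 3-coloring: color 1: [7, 10]; color 2: [1, 2]; color 3: [0, 8].

χ(G) = 3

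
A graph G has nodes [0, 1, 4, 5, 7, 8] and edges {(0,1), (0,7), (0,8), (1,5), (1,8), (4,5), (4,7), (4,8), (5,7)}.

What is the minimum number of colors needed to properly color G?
Clique number ω(G) = 3 (lower bound: χ ≥ ω).
The clique on [0, 1, 8] has size 3, forcing χ ≥ 3, and the coloring below uses 3 colors, so χ(G) = 3.
A valid 3-coloring: color 1: [5, 8]; color 2: [0, 4]; color 3: [1, 7].

χ(G) = 3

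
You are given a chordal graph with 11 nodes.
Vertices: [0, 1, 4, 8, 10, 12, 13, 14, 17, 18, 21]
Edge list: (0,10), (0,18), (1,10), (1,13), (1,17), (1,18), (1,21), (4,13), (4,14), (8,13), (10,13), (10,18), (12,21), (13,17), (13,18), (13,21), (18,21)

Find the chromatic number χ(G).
Clique number ω(G) = 4 (lower bound: χ ≥ ω).
The clique on [1, 10, 13, 18] has size 4, forcing χ ≥ 4, and the coloring below uses 4 colors, so χ(G) = 4.
A valid 4-coloring: color 1: [0, 12, 13, 14]; color 2: [4, 8, 17, 18]; color 3: [1]; color 4: [10, 21].

χ(G) = 4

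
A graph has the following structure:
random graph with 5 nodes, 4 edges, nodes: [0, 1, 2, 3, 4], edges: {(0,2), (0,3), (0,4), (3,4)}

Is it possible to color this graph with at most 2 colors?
No, G is not 2-colorable

The clique on vertices [0, 3, 4] has size 3 > 2, so it alone needs 3 colors.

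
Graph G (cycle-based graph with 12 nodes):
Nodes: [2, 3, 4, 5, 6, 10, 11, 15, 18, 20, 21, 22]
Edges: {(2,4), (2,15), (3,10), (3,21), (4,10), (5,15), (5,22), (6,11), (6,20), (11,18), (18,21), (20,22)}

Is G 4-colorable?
A valid 4-coloring: color 1: [3, 4, 6, 15, 18, 22]; color 2: [2, 5, 10, 11, 20, 21].
(χ(G) = 2 ≤ 4.)

Yes, G is 4-colorable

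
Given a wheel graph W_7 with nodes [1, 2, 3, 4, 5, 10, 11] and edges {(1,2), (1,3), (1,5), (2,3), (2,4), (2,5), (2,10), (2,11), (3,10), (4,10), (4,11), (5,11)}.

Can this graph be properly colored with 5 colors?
Yes, G is 5-colorable

A valid 5-coloring: color 1: [2]; color 2: [1, 10, 11]; color 3: [3, 4, 5].
(χ(G) = 3 ≤ 5.)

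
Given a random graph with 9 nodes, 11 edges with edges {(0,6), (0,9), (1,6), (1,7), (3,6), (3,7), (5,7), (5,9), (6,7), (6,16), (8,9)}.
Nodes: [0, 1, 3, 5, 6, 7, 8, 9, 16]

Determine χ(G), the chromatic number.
Clique number ω(G) = 3 (lower bound: χ ≥ ω).
The clique on [1, 6, 7] has size 3, forcing χ ≥ 3, and the coloring below uses 3 colors, so χ(G) = 3.
A valid 3-coloring: color 1: [5, 6, 8]; color 2: [7, 9, 16]; color 3: [0, 1, 3].

χ(G) = 3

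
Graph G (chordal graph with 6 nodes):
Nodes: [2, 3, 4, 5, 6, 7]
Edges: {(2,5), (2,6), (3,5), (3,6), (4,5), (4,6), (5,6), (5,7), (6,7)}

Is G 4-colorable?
Yes, G is 4-colorable

A valid 4-coloring: color 1: [5]; color 2: [6]; color 3: [2, 3, 4, 7].
(χ(G) = 3 ≤ 4.)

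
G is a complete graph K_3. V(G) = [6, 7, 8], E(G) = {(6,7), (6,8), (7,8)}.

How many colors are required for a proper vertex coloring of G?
Clique number ω(G) = 3 (lower bound: χ ≥ ω).
The clique on [6, 7, 8] has size 3, forcing χ ≥ 3, and the coloring below uses 3 colors, so χ(G) = 3.
A valid 3-coloring: color 1: [6]; color 2: [7]; color 3: [8].

χ(G) = 3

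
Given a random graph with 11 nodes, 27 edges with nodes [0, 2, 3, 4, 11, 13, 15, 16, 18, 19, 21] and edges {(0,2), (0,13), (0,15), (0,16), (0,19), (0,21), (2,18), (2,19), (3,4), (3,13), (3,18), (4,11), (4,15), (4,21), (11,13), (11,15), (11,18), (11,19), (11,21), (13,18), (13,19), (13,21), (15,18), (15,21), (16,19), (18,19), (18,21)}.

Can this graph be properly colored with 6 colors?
A valid 6-coloring: color 1: [0, 4, 18]; color 2: [3, 19, 21]; color 3: [2, 13, 15, 16]; color 4: [11].
(χ(G) = 4 ≤ 6.)

Yes, G is 6-colorable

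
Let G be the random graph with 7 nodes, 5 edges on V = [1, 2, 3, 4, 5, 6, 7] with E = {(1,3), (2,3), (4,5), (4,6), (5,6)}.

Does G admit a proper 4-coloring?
Yes, G is 4-colorable

A valid 4-coloring: color 1: [3, 4, 7]; color 2: [1, 2, 6]; color 3: [5].
(χ(G) = 3 ≤ 4.)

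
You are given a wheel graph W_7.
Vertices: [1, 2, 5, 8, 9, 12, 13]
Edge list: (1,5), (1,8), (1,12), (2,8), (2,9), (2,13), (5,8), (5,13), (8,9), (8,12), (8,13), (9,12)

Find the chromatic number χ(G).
Clique number ω(G) = 3 (lower bound: χ ≥ ω).
The clique on [1, 8, 12] has size 3, forcing χ ≥ 3, and the coloring below uses 3 colors, so χ(G) = 3.
A valid 3-coloring: color 1: [8]; color 2: [2, 5, 12]; color 3: [1, 9, 13].

χ(G) = 3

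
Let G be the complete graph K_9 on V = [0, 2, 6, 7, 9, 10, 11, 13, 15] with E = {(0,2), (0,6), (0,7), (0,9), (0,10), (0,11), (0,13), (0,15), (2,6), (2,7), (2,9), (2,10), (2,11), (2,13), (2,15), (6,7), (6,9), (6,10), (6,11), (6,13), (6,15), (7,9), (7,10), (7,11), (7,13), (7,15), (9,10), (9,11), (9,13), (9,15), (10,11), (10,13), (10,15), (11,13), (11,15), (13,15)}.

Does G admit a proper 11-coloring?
Yes, G is 11-colorable

A valid 11-coloring: color 1: [0]; color 2: [15]; color 3: [6]; color 4: [7]; color 5: [10]; color 6: [2]; color 7: [11]; color 8: [9]; color 9: [13].
(χ(G) = 9 ≤ 11.)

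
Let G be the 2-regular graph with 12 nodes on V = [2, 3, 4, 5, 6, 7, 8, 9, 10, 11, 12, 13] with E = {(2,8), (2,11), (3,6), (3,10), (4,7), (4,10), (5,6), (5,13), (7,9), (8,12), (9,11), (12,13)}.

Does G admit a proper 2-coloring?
A valid 2-coloring: color 1: [2, 3, 4, 5, 9, 12]; color 2: [6, 7, 8, 10, 11, 13].
(χ(G) = 2 ≤ 2.)

Yes, G is 2-colorable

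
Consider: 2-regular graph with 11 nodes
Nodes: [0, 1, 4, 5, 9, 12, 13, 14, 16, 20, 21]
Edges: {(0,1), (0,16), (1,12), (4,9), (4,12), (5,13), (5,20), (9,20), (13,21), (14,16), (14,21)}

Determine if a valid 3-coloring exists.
A valid 3-coloring: color 1: [5, 9, 12, 16, 21]; color 2: [0, 4, 13, 14, 20]; color 3: [1].
(χ(G) = 3 ≤ 3.)

Yes, G is 3-colorable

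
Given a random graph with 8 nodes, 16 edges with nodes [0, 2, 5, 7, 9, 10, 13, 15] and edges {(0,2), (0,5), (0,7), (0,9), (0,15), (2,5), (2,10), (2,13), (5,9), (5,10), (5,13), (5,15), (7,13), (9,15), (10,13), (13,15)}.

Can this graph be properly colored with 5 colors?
A valid 5-coloring: color 1: [5, 7]; color 2: [0, 13]; color 3: [2, 9]; color 4: [10, 15].
(χ(G) = 4 ≤ 5.)

Yes, G is 5-colorable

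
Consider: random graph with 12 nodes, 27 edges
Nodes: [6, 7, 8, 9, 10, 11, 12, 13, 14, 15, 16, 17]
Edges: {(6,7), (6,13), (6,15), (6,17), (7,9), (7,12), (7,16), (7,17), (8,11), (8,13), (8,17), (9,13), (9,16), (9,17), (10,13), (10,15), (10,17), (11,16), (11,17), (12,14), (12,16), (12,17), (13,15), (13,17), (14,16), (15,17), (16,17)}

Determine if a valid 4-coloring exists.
A valid 4-coloring: color 1: [14, 17]; color 2: [13, 16]; color 3: [7, 8, 15]; color 4: [6, 9, 10, 11, 12].
(χ(G) = 4 ≤ 4.)

Yes, G is 4-colorable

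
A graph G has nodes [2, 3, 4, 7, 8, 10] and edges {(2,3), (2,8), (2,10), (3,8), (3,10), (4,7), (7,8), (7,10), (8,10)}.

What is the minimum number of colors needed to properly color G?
χ(G) = 4

Clique number ω(G) = 4 (lower bound: χ ≥ ω).
The clique on [2, 3, 8, 10] has size 4, forcing χ ≥ 4, and the coloring below uses 4 colors, so χ(G) = 4.
A valid 4-coloring: color 1: [4, 8]; color 2: [10]; color 3: [3, 7]; color 4: [2].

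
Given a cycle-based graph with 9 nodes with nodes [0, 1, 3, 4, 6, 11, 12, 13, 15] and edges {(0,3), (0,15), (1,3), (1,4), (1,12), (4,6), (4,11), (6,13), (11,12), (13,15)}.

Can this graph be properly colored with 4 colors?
A valid 4-coloring: color 1: [0, 1, 6, 11]; color 2: [3, 4, 12, 15]; color 3: [13].
(χ(G) = 3 ≤ 4.)

Yes, G is 4-colorable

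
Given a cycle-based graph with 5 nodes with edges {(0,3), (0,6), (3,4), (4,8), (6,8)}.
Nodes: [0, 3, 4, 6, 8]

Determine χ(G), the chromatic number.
χ(G) = 3

Clique number ω(G) = 2 (lower bound: χ ≥ ω).
Odd cycle [4, 8, 6, 0, 3] needs 3 colors (χ ≥ 3).
The coloring below uses 3 colors, so χ(G) = 3.
A valid 3-coloring: color 1: [0, 4]; color 2: [3, 8]; color 3: [6].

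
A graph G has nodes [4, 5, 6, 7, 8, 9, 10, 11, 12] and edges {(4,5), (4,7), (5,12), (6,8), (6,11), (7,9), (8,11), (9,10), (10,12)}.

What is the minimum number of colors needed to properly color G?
χ(G) = 3

Clique number ω(G) = 3 (lower bound: χ ≥ ω).
The clique on [6, 8, 11] has size 3, forcing χ ≥ 3, and the coloring below uses 3 colors, so χ(G) = 3.
A valid 3-coloring: color 1: [4, 8, 9, 12]; color 2: [5, 6, 7, 10]; color 3: [11].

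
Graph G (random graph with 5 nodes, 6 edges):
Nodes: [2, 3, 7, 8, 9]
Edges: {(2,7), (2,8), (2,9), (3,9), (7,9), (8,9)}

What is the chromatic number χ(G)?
Clique number ω(G) = 3 (lower bound: χ ≥ ω).
The clique on [2, 8, 9] has size 3, forcing χ ≥ 3, and the coloring below uses 3 colors, so χ(G) = 3.
A valid 3-coloring: color 1: [9]; color 2: [2, 3]; color 3: [7, 8].

χ(G) = 3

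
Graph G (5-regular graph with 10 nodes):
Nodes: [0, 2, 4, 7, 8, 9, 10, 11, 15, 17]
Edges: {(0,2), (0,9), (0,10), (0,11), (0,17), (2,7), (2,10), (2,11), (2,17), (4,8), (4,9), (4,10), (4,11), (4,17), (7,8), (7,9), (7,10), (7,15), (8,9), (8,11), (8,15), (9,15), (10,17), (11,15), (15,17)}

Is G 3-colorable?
The clique on vertices [0, 2, 10, 17] has size 4 > 3, so it alone needs 4 colors.

No, G is not 3-colorable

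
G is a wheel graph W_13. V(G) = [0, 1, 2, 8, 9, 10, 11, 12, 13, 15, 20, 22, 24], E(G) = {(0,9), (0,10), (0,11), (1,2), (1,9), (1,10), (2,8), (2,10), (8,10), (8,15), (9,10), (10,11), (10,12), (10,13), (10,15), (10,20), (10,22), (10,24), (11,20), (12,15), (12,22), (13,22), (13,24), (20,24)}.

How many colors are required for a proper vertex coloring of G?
χ(G) = 3

Clique number ω(G) = 3 (lower bound: χ ≥ ω).
The clique on [0, 9, 10] has size 3, forcing χ ≥ 3, and the coloring below uses 3 colors, so χ(G) = 3.
A valid 3-coloring: color 1: [10]; color 2: [0, 1, 8, 12, 13, 20]; color 3: [2, 9, 11, 15, 22, 24].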